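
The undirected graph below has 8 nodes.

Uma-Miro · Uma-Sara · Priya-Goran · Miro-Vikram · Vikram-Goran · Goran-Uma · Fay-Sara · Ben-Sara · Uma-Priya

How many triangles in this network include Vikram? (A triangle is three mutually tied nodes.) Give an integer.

0

Vikram's neighbors are Goran and Miro, but none of them are tied to each other, so no triangle contains Vikram.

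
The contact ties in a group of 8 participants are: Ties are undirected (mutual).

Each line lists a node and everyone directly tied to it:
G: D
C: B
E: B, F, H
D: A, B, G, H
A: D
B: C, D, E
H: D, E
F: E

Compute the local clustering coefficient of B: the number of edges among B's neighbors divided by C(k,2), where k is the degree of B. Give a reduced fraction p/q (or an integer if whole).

B's neighbors: C, D, and E (k = 3).
Possible neighbor pairs: C(3,2) = 3. Edges among them: none → e = 0.
Clustering(B) = 0/3 = 0.

0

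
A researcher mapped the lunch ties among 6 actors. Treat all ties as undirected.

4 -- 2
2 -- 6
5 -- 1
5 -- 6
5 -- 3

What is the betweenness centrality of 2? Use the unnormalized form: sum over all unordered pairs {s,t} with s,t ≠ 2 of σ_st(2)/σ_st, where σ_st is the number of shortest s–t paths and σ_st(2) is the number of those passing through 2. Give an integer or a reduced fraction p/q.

Pairs whose geodesics pass through 2 — 6–4: 1; 4–1: 1; 4–3: 1; 4–5: 1.
All other pairs contribute 0.
Summing the contributions gives betweenness(2) = 4.

4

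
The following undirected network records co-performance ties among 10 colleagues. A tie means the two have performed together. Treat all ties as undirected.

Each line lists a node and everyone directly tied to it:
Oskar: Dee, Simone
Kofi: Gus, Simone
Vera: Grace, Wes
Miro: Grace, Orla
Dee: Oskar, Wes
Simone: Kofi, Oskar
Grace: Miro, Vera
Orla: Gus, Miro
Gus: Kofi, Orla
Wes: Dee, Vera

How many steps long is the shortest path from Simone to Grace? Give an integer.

5

One shortest route is Simone – Oskar – Dee – Wes – Vera – Grace, which uses 5 edges, and at distance 4 from Simone we only reach {Miro, Vera}, which does not include Grace. So d(Simone,Grace) = 5.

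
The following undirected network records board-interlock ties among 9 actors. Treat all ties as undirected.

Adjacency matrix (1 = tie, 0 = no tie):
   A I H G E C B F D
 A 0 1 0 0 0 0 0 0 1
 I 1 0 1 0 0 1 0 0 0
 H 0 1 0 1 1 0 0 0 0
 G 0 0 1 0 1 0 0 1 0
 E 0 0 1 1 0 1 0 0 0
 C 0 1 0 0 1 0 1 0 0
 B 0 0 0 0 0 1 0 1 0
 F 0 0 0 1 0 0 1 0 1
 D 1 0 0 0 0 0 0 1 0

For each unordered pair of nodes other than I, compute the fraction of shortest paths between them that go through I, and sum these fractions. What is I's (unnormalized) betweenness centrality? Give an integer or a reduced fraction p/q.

Pairs whose geodesics pass through I — A–H: 1; A–G: 1/2; A–E: 2/2; A–C: 1; A–B: 1/2; H–C: 1/2; H–B: 1/3; H–D: 1/2; C–D: 1/2.
All other pairs contribute 0.
Summing the contributions gives betweenness(I) = 35/6.

35/6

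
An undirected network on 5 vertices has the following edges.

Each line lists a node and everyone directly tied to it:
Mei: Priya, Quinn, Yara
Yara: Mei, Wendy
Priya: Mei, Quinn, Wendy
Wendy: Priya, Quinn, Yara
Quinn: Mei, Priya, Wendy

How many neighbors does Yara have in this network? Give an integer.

Yara is directly tied to Mei and Wendy. That is 2 neighbors, so the degree of Yara is 2.

2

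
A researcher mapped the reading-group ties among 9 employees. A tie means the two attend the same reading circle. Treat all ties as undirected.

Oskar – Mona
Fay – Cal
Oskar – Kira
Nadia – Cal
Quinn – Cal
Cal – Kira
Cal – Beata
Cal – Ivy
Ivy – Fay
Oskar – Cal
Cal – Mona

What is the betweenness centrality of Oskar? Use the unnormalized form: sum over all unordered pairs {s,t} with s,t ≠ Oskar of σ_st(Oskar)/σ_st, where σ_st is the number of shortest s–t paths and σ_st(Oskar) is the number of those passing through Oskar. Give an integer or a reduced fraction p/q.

Pairs whose geodesics pass through Oskar — Mona–Kira: 1/2.
All other pairs contribute 0.
Summing the contributions gives betweenness(Oskar) = 1/2.

1/2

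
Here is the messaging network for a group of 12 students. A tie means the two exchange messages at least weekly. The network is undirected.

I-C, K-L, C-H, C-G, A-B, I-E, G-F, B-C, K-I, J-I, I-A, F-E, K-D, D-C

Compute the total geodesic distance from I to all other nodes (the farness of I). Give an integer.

Distances from I: A:1, B:2, C:1, D:2, E:1, F:2, G:2, H:2, J:1, K:1, L:2.
Sum = 1 + 2 + 1 + 2 + 1 + 2 + 2 + 2 + 1 + 1 + 2 = 17.

17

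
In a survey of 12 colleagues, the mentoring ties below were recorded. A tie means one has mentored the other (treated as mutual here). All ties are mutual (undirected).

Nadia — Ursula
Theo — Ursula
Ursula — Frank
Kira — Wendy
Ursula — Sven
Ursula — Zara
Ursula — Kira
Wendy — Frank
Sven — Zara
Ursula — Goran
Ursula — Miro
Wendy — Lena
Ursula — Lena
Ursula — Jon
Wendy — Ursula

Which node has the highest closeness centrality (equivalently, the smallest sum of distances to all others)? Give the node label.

Farness (sum of distances to all others) for each node — Frank:20, Goran:21, Jon:21, Kira:20, Lena:20, Miro:21, Nadia:21, Sven:20, Theo:21, Ursula:11, Wendy:18, Zara:20.
The smallest farness is 11, for Ursula, so Ursula has the highest closeness.

Ursula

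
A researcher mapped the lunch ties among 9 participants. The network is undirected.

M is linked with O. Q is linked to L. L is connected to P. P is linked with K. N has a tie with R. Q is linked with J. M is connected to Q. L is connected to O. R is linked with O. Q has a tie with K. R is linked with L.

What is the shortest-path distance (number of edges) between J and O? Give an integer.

One shortest route is J – Q – M – O, which uses 3 edges, and at distance 2 from J we only reach {K, L, M}, which does not include O. So d(J,O) = 3.

3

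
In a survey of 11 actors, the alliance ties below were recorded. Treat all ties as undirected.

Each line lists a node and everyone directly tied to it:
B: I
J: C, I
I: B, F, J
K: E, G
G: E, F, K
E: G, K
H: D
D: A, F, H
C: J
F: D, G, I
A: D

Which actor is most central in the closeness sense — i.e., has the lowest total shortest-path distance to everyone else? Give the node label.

Farness (sum of distances to all others) for each node — A:32, B:30, C:37, D:23, E:31, F:18, G:23, H:32, I:21, J:28, K:31.
The smallest farness is 18, for F, so F has the highest closeness.

F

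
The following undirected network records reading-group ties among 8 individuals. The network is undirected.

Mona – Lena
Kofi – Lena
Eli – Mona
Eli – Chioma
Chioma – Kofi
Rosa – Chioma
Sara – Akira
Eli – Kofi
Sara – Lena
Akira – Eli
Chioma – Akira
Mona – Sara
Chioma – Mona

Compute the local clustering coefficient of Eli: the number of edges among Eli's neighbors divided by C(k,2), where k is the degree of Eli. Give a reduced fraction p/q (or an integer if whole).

Eli's neighbors: Akira, Chioma, Kofi, and Mona (k = 4).
Possible neighbor pairs: C(4,2) = 6. Edges among them: Akira–Chioma, Chioma–Kofi, Chioma–Mona → e = 3.
Clustering(Eli) = 3/6 = 1/2.

1/2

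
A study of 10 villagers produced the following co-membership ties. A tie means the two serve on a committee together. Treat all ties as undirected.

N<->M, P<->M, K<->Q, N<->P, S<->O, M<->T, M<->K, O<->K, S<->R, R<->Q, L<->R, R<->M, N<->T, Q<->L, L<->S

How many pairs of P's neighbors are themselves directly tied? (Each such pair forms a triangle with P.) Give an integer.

P's neighbors: M and N.
Neighbor pairs that are themselves tied: P–M–N. Each forms one triangle with P, for 1 in total.

1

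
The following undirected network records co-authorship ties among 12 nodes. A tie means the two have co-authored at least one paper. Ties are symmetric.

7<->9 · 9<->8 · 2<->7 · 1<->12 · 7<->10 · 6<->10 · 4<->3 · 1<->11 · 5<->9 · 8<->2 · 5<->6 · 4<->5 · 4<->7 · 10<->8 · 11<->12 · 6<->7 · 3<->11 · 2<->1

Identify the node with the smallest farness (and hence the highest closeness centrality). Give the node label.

Farness (sum of distances to all others) for each node — 1:25, 2:21, 3:26, 4:22, 5:25, 6:25, 7:19, 8:24, 9:25, 10:25, 11:28, 12:31.
The smallest farness is 19, for 7, so 7 has the highest closeness.

7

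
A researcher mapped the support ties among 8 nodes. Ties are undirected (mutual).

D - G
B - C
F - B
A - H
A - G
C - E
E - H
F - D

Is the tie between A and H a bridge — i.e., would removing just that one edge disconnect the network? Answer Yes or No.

No

Even without that edge, A still reaches H via A – G – D – F – B – C – E – H, so the network stays connected. Not a bridge.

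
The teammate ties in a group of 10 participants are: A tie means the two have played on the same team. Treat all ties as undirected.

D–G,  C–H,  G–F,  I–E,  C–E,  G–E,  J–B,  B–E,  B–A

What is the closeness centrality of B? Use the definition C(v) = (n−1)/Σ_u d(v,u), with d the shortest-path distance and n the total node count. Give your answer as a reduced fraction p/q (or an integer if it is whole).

Distances from B: A:1, C:2, D:3, E:1, F:3, G:2, H:3, I:2, J:1. Sum = 18.
n = 10, so closeness = 9/18 = 1/2.

1/2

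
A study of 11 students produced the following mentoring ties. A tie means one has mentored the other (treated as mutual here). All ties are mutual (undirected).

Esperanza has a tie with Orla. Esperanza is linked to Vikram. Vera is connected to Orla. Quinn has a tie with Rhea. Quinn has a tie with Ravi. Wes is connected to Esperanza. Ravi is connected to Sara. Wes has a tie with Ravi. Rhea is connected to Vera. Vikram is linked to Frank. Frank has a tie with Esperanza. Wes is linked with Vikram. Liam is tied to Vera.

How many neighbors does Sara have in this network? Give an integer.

1

Sara is directly tied to Ravi. That is 1 neighbor, so the degree of Sara is 1.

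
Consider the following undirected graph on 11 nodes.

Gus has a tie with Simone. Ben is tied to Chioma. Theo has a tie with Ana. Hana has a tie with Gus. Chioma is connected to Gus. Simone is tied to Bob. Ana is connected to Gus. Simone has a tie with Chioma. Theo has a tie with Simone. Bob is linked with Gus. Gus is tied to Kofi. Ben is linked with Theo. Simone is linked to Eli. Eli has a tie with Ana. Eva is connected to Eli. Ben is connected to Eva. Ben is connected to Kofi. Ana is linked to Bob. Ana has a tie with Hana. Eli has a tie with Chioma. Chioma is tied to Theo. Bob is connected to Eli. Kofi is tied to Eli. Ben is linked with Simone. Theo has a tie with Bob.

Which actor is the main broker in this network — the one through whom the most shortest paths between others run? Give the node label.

Unnormalized betweenness of each node: Ana:183/40, Ben:109/24, Bob:43/40, Chioma:107/60, Eli:61/8, Eva:1/4, Gus:27/4, Hana:0, Kofi:77/60, Simone:38/15, Theo:31/12.
Eli has the largest value, 61/8, making it the main broker — the node through which the most shortest paths run.

Eli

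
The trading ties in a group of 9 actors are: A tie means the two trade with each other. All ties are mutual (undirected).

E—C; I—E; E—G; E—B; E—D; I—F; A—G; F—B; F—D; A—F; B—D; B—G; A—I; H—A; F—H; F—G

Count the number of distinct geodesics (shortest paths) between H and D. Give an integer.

The shortest distance is 2, and the only length-2 path is H–F–D. So there is exactly 1 shortest path.

1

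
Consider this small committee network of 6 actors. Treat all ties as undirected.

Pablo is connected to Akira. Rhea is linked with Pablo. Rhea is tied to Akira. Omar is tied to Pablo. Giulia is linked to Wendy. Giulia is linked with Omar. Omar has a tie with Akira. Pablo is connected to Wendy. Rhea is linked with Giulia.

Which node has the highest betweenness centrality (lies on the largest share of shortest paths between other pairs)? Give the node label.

Pablo

Unnormalized betweenness of each node: Akira:1/3, Giulia:4/3, Omar:5/6, Pablo:7/3, Rhea:5/6, Wendy:1/3.
Pablo has the largest value, 7/3, making it the main broker — the node through which the most shortest paths run.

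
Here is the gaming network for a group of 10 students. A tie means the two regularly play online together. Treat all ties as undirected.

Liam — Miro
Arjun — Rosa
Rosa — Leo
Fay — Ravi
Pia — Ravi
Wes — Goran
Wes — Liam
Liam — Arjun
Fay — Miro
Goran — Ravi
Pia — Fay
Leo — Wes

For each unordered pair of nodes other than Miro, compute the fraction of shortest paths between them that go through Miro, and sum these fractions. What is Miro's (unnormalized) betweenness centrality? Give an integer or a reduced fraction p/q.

Pairs whose geodesics pass through Miro — Wes–Fay: 1/2; Leo–Fay: 1/2; Rosa–Fay: 1; Rosa–Pia: 1/2; Arjun–Fay: 1; Arjun–Pia: 1; Arjun–Ravi: 1/2; Liam–Fay: 1; Liam–Pia: 1; Liam–Ravi: 1/2.
All other pairs contribute 0.
Summing the contributions gives betweenness(Miro) = 15/2.

15/2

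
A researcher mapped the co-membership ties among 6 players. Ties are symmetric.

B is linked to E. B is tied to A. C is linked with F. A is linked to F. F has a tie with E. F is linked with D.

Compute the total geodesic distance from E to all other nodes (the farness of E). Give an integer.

Distances from E: A:2, B:1, C:2, D:2, F:1.
Sum = 2 + 1 + 2 + 2 + 1 = 8.

8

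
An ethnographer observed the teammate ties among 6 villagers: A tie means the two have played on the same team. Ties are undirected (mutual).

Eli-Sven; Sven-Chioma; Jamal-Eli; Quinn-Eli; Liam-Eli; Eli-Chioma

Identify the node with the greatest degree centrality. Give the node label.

Eli

Degrees — Chioma:2, Eli:5, Jamal:1, Liam:1, Quinn:1, Sven:2.
The maximum is 5, attained only by Eli.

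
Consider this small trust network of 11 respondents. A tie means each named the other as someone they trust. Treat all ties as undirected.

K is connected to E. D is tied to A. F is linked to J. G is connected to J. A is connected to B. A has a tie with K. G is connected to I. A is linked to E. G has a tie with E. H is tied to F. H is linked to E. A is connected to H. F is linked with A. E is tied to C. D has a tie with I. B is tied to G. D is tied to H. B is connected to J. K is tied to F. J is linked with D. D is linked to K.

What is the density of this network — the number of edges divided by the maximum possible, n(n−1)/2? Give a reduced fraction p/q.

There are 21 edges and 11 nodes, so the maximum possible is C(11,2) = 55.
Density = 21/55.

21/55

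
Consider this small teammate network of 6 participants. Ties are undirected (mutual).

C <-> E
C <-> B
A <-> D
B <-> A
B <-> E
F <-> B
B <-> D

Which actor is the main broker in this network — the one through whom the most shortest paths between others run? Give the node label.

B

Unnormalized betweenness of each node: A:0, B:8, C:0, D:0, E:0, F:0.
B has the largest value, 8, making it the main broker — the node through which the most shortest paths run.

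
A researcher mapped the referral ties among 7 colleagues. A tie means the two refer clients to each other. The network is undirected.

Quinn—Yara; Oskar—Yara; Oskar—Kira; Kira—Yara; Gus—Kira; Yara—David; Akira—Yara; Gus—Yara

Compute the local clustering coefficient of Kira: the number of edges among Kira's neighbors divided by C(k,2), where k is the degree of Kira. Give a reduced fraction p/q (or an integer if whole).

2/3

Kira's neighbors: Gus, Oskar, and Yara (k = 3).
Possible neighbor pairs: C(3,2) = 3. Edges among them: Gus–Yara, Oskar–Yara → e = 2.
Clustering(Kira) = 2/3.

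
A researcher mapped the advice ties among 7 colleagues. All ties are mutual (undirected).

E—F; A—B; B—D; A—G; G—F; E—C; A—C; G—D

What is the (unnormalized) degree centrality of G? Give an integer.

G is directly tied to A, D, and F. That is 3 neighbors, so the degree of G is 3.

3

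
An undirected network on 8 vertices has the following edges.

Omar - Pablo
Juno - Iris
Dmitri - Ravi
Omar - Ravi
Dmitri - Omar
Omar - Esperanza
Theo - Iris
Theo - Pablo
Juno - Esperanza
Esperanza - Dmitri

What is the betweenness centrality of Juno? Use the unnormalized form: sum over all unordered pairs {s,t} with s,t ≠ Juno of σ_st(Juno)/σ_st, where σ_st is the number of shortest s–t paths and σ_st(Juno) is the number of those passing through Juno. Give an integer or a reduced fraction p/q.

11/3

Pairs whose geodesics pass through Juno — Esperanza–Theo: 1/2; Esperanza–Iris: 1; Dmitri–Iris: 1; Ravi–Iris: 2/3; Omar–Iris: 1/2.
All other pairs contribute 0.
Summing the contributions gives betweenness(Juno) = 11/3.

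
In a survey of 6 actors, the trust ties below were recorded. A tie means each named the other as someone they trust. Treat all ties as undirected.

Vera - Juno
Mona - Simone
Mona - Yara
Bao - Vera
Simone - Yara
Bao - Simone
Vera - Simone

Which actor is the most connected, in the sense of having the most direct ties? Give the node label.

Simone

Degrees — Bao:2, Juno:1, Mona:2, Simone:4, Vera:3, Yara:2.
The maximum is 4, attained only by Simone.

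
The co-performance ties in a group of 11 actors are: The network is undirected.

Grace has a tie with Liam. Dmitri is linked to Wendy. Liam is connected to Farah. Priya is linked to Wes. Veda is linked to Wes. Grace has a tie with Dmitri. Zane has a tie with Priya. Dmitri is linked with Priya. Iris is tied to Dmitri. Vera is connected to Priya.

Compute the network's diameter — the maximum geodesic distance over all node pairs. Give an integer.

Eccentricity of each node (its greatest distance to any other): Dmitri:3, Farah:6, Grace:4, Iris:4, Liam:5, Priya:4, Veda:6, Vera:5, Wendy:4, Wes:5, Zane:5.
The maximum eccentricity is 6, realized for instance by the pair Farah–Veda via Farah – Liam – Grace – Dmitri – Priya – Wes – Veda. So the diameter is 6.

6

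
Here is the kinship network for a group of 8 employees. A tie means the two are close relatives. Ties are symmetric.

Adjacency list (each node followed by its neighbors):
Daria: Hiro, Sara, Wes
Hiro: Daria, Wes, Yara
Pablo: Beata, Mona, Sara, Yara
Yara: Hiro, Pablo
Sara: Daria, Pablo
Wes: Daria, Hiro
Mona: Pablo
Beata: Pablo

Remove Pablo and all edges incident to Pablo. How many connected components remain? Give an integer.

Without Pablo, the remaining ties split the others into: {Beata}; {Mona}; {Daria, Hiro, Sara, Wes, Yara}.
That's 3 separate components.

3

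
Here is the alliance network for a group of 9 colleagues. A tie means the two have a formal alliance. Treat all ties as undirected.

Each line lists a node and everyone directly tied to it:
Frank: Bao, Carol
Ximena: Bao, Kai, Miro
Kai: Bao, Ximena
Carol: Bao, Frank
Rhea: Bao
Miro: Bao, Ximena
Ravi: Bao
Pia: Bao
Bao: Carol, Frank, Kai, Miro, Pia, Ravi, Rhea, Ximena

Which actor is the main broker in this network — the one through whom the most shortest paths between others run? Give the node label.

Unnormalized betweenness of each node: Bao:49/2, Carol:0, Frank:0, Kai:0, Miro:0, Pia:0, Ravi:0, Rhea:0, Ximena:1/2.
Bao has the largest value, 49/2, making it the main broker — the node through which the most shortest paths run.

Bao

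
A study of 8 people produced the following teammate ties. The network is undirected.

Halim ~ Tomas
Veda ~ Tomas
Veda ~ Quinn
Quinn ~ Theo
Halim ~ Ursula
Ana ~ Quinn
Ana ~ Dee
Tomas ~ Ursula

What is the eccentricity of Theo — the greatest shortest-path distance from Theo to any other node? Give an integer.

4

Distances from Theo: Ana:2, Dee:3, Halim:4, Quinn:1, Tomas:3, Ursula:4, Veda:2.
The largest is 4 (to Halim and Ursula), so the eccentricity of Theo is 4.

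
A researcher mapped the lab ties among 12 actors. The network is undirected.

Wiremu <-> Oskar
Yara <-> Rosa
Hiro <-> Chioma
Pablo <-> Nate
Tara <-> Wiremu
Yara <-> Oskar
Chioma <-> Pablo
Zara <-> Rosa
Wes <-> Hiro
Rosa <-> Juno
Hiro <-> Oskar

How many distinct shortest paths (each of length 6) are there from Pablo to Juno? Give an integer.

1

The shortest distance is 6, and the only length-6 path is Pablo–Chioma–Hiro–Oskar–Yara–Rosa–Juno. So there is exactly 1 shortest path.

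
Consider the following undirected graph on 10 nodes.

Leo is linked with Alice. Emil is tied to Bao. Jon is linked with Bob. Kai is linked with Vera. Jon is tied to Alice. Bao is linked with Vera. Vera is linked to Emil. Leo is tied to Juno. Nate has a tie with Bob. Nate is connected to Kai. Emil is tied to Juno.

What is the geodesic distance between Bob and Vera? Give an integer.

One shortest route is Bob – Nate – Kai – Vera, which uses 3 edges, and at distance 2 from Bob we only reach {Alice, Kai}, which does not include Vera. So d(Bob,Vera) = 3.

3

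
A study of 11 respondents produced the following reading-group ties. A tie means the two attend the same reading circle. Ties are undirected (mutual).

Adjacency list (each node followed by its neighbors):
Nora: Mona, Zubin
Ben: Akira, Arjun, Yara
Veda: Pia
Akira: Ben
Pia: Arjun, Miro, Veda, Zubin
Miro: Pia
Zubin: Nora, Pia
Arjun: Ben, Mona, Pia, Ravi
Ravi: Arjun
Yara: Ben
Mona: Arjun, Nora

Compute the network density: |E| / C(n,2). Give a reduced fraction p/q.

There are 11 edges and 11 nodes, so the maximum possible is C(11,2) = 55.
Density = 11/55 = 1/5.

1/5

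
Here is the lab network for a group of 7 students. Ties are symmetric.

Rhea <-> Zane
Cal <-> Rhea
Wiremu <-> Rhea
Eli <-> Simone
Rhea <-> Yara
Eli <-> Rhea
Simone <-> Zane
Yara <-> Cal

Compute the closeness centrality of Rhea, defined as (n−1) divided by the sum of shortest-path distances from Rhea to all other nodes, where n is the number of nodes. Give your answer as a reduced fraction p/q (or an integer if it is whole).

6/7

Distances from Rhea: Cal:1, Eli:1, Simone:2, Wiremu:1, Yara:1, Zane:1. Sum = 7.
n = 7, so closeness = 6/7.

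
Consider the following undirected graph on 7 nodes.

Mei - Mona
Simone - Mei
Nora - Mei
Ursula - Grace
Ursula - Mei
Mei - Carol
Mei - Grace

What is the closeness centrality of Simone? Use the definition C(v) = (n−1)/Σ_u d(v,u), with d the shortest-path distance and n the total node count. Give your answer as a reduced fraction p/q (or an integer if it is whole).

6/11

Distances from Simone: Carol:2, Grace:2, Mei:1, Mona:2, Nora:2, Ursula:2. Sum = 11.
n = 7, so closeness = 6/11.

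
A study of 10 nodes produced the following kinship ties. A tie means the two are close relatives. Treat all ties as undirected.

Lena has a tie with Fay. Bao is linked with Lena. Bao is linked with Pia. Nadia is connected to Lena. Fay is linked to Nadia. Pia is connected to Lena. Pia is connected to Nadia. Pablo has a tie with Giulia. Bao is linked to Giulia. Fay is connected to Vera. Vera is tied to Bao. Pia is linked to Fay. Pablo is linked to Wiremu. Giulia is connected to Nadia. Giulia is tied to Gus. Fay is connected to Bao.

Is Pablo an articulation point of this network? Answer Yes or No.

Yes

Removing Pablo leaves {Bao, Fay, Giulia, Gus, Lena, Nadia, Pia, and Vera} with no path to {Wiremu}, so the network splits into 2 components. Pablo is a cut vertex.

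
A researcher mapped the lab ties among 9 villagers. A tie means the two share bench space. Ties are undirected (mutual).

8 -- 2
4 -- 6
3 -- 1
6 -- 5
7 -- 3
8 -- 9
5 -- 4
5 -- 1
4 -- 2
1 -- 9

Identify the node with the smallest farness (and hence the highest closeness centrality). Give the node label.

1

Farness (sum of distances to all others) for each node — 1:14, 2:20, 3:19, 4:17, 5:15, 6:19, 7:26, 8:19, 9:17.
The smallest farness is 14, for 1, so 1 has the highest closeness.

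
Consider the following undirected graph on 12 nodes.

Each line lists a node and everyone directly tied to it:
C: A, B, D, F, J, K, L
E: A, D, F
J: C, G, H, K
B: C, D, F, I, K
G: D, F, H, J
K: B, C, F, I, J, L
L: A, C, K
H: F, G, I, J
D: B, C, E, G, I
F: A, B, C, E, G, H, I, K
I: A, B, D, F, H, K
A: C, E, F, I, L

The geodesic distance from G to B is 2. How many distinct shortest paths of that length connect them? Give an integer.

The shortest distance is 2. The length-2 paths are: G–D–B; G–F–B.
That gives 2 distinct shortest paths.

2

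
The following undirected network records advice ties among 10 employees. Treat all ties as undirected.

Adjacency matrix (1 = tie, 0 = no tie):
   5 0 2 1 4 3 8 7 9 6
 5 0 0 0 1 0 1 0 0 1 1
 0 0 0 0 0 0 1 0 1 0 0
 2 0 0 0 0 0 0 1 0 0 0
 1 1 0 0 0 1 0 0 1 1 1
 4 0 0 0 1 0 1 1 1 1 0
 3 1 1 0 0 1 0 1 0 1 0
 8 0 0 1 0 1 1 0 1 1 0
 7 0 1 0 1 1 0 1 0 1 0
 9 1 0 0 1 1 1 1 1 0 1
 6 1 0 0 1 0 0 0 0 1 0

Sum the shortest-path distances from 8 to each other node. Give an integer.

Distances from 8: 0:2, 1:2, 2:1, 3:1, 4:1, 5:2, 6:2, 7:1, 9:1.
Sum = 2 + 2 + 1 + 1 + 1 + 2 + 2 + 1 + 1 = 13.

13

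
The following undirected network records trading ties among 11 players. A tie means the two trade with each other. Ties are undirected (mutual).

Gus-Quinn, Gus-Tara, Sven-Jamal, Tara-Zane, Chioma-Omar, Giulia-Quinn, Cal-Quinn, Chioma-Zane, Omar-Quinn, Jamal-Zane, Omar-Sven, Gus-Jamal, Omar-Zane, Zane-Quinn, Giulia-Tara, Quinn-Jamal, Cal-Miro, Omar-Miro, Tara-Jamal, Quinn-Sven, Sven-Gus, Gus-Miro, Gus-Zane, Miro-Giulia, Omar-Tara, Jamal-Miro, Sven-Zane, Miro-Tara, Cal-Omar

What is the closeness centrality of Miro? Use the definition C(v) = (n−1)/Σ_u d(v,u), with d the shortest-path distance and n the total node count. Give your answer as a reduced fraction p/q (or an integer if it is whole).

Distances from Miro: Cal:1, Chioma:2, Giulia:1, Gus:1, Jamal:1, Omar:1, Quinn:2, Sven:2, Tara:1, Zane:2. Sum = 14.
n = 11, so closeness = 10/14 = 5/7.

5/7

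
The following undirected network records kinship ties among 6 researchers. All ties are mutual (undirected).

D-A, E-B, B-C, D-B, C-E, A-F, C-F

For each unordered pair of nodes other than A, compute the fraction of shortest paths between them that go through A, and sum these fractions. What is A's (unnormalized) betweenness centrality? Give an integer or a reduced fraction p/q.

Pairs whose geodesics pass through A — F–D: 1.
All other pairs contribute 0.
Summing the contributions gives betweenness(A) = 1.

1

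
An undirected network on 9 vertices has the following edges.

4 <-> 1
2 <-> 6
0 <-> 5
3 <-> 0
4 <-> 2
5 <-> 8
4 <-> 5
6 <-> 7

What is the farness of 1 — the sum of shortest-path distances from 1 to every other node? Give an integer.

Distances from 1: 0:3, 2:2, 3:4, 4:1, 5:2, 6:3, 7:4, 8:3.
Sum = 3 + 2 + 4 + 1 + 2 + 3 + 4 + 3 = 22.

22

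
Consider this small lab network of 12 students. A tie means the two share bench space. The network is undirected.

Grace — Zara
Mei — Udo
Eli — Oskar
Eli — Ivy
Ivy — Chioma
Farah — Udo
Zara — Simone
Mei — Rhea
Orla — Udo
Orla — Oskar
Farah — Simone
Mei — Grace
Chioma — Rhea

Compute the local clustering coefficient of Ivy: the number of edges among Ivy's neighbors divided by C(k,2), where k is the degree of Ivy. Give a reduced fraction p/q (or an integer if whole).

Ivy's neighbors: Chioma and Eli (k = 2).
Possible neighbor pairs: C(2,2) = 1. Edges among them: none → e = 0.
Clustering(Ivy) = 0/1.

0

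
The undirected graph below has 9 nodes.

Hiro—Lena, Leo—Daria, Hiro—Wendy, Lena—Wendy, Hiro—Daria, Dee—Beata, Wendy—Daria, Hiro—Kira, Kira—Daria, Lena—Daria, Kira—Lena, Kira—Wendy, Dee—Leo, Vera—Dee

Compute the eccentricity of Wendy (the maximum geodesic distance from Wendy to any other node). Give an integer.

Distances from Wendy: Beata:4, Daria:1, Dee:3, Hiro:1, Kira:1, Lena:1, Leo:2, Vera:4.
The largest is 4 (to Vera and Beata), so the eccentricity of Wendy is 4.

4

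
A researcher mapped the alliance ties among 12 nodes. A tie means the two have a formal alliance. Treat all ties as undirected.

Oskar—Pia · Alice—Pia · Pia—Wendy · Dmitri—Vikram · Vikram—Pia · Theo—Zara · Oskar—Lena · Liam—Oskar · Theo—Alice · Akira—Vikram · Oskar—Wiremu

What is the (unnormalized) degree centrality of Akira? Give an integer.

1

Akira is directly tied to Vikram. That is 1 neighbor, so the degree of Akira is 1.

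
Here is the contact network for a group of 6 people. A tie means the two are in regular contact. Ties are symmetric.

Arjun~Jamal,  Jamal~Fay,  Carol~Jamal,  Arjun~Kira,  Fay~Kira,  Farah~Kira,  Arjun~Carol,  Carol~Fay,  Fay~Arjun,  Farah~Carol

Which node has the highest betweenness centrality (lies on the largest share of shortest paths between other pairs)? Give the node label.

Carol

Unnormalized betweenness of each node: Arjun:5/6, Carol:2, Farah:1/3, Fay:5/6, Jamal:0, Kira:1.
Carol has the largest value, 2, making it the main broker — the node through which the most shortest paths run.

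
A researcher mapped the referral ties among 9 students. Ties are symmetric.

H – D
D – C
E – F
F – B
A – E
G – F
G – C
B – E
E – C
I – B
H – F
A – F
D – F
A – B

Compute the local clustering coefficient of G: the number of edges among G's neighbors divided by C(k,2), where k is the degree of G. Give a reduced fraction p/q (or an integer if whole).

0

G's neighbors: C and F (k = 2).
Possible neighbor pairs: C(2,2) = 1. Edges among them: none → e = 0.
Clustering(G) = 0/1.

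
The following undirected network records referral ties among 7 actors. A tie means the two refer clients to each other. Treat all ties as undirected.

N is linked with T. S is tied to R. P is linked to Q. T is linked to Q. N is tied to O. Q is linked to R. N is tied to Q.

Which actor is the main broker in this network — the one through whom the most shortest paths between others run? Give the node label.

Q

Unnormalized betweenness of each node: N:5, O:0, P:0, Q:11, R:5, S:0, T:0.
Q has the largest value, 11, making it the main broker — the node through which the most shortest paths run.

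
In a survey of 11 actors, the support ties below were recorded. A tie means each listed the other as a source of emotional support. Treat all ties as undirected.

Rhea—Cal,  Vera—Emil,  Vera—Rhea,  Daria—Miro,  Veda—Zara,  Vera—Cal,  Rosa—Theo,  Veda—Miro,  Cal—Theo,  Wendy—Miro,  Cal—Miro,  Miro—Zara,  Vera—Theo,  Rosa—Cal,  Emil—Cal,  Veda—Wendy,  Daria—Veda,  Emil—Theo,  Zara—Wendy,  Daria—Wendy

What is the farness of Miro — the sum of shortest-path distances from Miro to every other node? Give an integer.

15

Distances from Miro: Cal:1, Daria:1, Emil:2, Rhea:2, Rosa:2, Theo:2, Veda:1, Vera:2, Wendy:1, Zara:1.
Sum = 1 + 1 + 2 + 2 + 2 + 2 + 1 + 2 + 1 + 1 = 15.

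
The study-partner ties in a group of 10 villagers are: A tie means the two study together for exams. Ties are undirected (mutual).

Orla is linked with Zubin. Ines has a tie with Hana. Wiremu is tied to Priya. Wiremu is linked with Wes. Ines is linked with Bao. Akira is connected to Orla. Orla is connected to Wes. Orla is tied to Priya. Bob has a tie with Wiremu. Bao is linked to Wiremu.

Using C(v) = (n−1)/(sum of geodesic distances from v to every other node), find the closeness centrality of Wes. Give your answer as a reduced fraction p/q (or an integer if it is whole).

Distances from Wes: Akira:2, Bao:2, Bob:2, Hana:4, Ines:3, Orla:1, Priya:2, Wiremu:1, Zubin:2. Sum = 19.
n = 10, so closeness = 9/19.

9/19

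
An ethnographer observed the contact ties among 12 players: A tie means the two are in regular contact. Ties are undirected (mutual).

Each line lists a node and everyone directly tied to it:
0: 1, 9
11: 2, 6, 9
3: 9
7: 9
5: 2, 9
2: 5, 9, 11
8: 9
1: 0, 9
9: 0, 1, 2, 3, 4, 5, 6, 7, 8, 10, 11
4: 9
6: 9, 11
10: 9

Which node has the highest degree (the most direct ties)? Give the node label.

Degrees — 0:2, 1:2, 2:3, 3:1, 4:1, 5:2, 6:2, 7:1, 8:1, 9:11, 10:1, 11:3.
The maximum is 11, attained only by 9.

9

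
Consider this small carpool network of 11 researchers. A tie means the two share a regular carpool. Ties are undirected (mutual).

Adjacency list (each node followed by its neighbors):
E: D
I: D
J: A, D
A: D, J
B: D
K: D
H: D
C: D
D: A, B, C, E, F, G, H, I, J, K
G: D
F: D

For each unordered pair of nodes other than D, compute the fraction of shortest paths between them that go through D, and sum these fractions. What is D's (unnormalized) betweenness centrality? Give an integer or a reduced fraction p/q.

Pairs whose geodesics pass through D — I–A: 1; I–C: 1; I–G: 1; I–J: 1; I–E: 1; I–H: 1; I–K: 1; I–B: 1; I–F: 1; A–C: 1; A–G: 1; A–E: 1; A–H: 1; A–K: 1 … (+30 more pairs).
All other pairs contribute 0.
Summing the contributions gives betweenness(D) = 44.

44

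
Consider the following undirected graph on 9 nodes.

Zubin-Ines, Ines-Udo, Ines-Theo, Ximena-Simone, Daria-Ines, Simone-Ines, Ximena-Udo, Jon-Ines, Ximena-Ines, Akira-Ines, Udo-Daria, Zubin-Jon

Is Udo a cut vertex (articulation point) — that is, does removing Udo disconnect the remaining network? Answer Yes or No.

No

Even without Udo, every remaining node can still reach every other (the residual graph is connected), so Udo is not a cut vertex.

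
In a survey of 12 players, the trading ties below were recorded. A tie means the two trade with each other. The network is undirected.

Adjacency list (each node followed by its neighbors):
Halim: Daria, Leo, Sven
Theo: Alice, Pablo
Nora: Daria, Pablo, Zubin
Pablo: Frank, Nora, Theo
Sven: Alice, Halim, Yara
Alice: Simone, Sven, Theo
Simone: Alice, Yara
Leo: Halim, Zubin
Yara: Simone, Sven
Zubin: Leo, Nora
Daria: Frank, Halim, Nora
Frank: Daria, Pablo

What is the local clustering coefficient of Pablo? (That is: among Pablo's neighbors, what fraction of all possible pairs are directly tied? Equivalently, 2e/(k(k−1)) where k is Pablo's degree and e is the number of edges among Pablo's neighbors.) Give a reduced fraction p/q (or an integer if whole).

Pablo's neighbors: Frank, Nora, and Theo (k = 3).
Possible neighbor pairs: C(3,2) = 3. Edges among them: none → e = 0.
Clustering(Pablo) = 0/3 = 0.

0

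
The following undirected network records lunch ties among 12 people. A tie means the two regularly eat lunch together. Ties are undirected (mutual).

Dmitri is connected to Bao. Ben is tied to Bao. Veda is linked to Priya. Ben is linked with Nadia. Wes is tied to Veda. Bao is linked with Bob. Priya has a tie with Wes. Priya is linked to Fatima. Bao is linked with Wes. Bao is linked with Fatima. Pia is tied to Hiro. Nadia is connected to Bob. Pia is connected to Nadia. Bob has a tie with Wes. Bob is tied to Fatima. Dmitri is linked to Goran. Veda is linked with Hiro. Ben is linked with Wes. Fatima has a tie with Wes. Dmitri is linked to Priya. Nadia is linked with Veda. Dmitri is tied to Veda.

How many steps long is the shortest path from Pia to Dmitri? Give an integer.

One shortest route is Pia – Nadia – Veda – Dmitri, which uses 3 edges, and at distance 2 from Pia we only reach {Ben, Bob, Veda}, which does not include Dmitri. So d(Pia,Dmitri) = 3.

3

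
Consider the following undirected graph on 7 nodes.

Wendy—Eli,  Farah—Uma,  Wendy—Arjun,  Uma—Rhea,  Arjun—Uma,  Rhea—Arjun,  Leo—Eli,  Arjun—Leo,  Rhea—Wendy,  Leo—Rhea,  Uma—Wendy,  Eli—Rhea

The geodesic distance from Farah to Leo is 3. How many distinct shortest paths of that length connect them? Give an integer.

The shortest distance is 3. The length-3 paths are: Farah–Uma–Rhea–Leo; Farah–Uma–Arjun–Leo.
That gives 2 distinct shortest paths.

2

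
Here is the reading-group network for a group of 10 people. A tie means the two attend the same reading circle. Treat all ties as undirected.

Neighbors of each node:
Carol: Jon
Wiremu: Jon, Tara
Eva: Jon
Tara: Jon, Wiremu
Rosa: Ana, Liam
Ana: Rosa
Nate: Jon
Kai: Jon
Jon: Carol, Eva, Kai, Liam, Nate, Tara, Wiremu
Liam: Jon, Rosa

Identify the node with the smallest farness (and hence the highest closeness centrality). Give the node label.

Jon

Farness (sum of distances to all others) for each node — Ana:30, Carol:20, Eva:20, Jon:12, Kai:20, Liam:16, Nate:20, Rosa:22, Tara:19, Wiremu:19.
The smallest farness is 12, for Jon, so Jon has the highest closeness.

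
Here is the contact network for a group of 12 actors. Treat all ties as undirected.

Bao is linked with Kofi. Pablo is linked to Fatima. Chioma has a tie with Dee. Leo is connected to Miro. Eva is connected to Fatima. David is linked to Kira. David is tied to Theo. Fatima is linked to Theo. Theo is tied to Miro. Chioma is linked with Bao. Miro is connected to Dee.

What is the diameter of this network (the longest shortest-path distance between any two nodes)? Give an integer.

7

Eccentricity of each node (its greatest distance to any other): Bao:6, Chioma:5, David:6, Dee:4, Eva:7, Fatima:6, Kira:7, Kofi:7, Leo:5, Miro:4, Pablo:7, Theo:5.
The maximum eccentricity is 7, realized for instance by the pair Kofi–Eva via Kofi – Bao – Chioma – Dee – Miro – Theo – Fatima – Eva. So the diameter is 7.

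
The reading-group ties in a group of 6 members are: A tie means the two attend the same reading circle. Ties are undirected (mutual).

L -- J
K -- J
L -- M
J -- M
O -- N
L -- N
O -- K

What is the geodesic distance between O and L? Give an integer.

2

One shortest route is O – N – L, which uses 2 edges, and O and L are not directly tied, so nothing shorter exists. So d(O,L) = 2.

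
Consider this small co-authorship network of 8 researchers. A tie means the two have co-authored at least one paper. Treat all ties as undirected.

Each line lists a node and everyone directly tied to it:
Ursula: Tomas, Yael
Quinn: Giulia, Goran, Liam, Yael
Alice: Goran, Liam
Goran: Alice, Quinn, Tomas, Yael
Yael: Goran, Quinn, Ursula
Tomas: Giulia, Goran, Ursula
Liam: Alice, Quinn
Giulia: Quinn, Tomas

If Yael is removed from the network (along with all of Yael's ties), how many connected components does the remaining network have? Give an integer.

1

Yael's neighbors (Goran, Quinn, and Ursula) remain reachable from one another through other ties, so the rest of the network stays in one piece.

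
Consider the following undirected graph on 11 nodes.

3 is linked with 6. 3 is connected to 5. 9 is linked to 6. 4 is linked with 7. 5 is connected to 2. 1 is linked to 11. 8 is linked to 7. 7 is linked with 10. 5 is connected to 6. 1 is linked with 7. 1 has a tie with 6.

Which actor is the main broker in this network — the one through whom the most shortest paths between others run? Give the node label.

1

Unnormalized betweenness of each node: 1:29, 2:0, 3:0, 4:0, 5:9, 6:27, 7:24, 8:0, 9:0, 10:0, 11:0.
1 has the largest value, 29, making it the main broker — the node through which the most shortest paths run.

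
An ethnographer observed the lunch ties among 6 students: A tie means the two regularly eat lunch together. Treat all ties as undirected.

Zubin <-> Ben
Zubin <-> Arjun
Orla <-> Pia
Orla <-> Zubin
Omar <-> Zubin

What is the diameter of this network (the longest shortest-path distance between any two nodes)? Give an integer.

Eccentricity of each node (its greatest distance to any other): Arjun:3, Ben:3, Omar:3, Orla:2, Pia:3, Zubin:2.
The maximum eccentricity is 3, realized for instance by the pair Arjun–Pia via Arjun – Zubin – Orla – Pia. So the diameter is 3.

3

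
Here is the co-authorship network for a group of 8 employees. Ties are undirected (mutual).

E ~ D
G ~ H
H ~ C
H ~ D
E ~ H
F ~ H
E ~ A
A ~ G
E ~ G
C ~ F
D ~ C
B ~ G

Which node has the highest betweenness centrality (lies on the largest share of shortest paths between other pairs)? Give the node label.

Unnormalized betweenness of each node: A:0, B:0, C:1/2, D:5/6, E:11/3, F:0, G:22/3, H:26/3.
H has the largest value, 26/3, making it the main broker — the node through which the most shortest paths run.

H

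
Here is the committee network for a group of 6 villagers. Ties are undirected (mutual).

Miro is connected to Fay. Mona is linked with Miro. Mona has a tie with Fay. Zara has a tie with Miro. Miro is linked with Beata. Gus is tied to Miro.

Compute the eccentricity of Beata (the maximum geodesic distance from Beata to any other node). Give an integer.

2

Distances from Beata: Fay:2, Gus:2, Miro:1, Mona:2, Zara:2.
The largest is 2 (to Mona, Gus, Fay, and Zara), so the eccentricity of Beata is 2.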